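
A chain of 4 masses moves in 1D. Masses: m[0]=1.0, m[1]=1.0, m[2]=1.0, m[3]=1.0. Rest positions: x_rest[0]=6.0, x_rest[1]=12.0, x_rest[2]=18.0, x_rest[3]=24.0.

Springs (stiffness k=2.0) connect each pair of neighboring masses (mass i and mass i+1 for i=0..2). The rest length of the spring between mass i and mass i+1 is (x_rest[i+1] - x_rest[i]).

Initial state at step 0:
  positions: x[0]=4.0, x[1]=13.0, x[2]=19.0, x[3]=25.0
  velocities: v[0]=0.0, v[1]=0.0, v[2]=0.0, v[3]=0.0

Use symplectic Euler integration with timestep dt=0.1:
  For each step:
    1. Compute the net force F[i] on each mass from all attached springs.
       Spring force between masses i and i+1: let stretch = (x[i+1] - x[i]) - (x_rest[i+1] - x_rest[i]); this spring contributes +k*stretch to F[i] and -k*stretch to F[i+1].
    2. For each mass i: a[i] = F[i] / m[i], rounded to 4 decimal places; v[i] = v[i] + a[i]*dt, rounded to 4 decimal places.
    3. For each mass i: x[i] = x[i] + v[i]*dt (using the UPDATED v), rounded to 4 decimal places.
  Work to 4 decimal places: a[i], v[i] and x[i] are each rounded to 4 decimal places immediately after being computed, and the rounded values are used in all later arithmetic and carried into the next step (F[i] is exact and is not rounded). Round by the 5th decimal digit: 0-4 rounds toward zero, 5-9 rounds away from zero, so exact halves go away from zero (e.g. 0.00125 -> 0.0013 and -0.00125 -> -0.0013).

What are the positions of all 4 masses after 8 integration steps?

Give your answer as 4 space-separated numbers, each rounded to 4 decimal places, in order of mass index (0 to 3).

Step 0: x=[4.0000 13.0000 19.0000 25.0000] v=[0.0000 0.0000 0.0000 0.0000]
Step 1: x=[4.0600 12.9400 19.0000 25.0000] v=[0.6000 -0.6000 0.0000 0.0000]
Step 2: x=[4.1776 12.8236 18.9988 25.0000] v=[1.1760 -1.1640 -0.0120 0.0000]
Step 3: x=[4.3481 12.6578 18.9941 25.0000] v=[1.7052 -1.6582 -0.0468 -0.0002]
Step 4: x=[4.5648 12.4525 18.9828 24.9999] v=[2.1671 -2.0529 -0.1129 -0.0014]
Step 5: x=[4.8193 12.2201 18.9613 24.9994] v=[2.5446 -2.3244 -0.2155 -0.0048]
Step 6: x=[5.1018 11.9745 18.9257 24.9982] v=[2.8248 -2.4563 -0.3561 -0.0124]
Step 7: x=[5.4017 11.7304 18.8725 24.9955] v=[2.9993 -2.4406 -0.5318 -0.0269]
Step 8: x=[5.7082 11.5026 18.7989 24.9904] v=[3.0650 -2.2779 -0.7356 -0.0515]

Answer: 5.7082 11.5026 18.7989 24.9904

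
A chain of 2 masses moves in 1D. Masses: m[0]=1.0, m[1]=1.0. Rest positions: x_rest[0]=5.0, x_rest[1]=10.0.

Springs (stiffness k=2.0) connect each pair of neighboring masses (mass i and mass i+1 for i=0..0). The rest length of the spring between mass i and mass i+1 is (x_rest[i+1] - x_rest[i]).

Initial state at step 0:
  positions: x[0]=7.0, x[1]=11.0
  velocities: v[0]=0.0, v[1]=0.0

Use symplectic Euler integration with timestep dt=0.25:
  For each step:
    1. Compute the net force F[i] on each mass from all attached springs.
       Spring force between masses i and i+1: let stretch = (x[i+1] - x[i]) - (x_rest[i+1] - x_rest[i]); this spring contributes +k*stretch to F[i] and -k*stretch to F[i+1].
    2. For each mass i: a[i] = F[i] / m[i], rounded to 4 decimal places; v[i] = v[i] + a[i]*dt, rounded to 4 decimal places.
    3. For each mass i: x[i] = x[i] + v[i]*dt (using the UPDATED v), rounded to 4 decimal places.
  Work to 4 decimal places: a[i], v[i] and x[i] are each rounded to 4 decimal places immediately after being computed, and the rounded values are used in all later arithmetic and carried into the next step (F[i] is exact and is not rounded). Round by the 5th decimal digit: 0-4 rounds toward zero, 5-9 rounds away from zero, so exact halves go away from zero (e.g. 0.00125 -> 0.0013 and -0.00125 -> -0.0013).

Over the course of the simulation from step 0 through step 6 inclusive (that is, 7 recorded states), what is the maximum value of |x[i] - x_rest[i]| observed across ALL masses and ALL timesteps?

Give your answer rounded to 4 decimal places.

Answer: 2.0113

Derivation:
Step 0: x=[7.0000 11.0000] v=[0.0000 0.0000]
Step 1: x=[6.8750 11.1250] v=[-0.5000 0.5000]
Step 2: x=[6.6563 11.3438] v=[-0.8750 0.8750]
Step 3: x=[6.3985 11.6016] v=[-1.0313 1.0313]
Step 4: x=[6.1661 11.8341] v=[-0.9298 0.9298]
Step 5: x=[6.0172 11.9831] v=[-0.5958 0.5958]
Step 6: x=[5.9890 12.0113] v=[-0.1129 0.1129]
Max displacement = 2.0113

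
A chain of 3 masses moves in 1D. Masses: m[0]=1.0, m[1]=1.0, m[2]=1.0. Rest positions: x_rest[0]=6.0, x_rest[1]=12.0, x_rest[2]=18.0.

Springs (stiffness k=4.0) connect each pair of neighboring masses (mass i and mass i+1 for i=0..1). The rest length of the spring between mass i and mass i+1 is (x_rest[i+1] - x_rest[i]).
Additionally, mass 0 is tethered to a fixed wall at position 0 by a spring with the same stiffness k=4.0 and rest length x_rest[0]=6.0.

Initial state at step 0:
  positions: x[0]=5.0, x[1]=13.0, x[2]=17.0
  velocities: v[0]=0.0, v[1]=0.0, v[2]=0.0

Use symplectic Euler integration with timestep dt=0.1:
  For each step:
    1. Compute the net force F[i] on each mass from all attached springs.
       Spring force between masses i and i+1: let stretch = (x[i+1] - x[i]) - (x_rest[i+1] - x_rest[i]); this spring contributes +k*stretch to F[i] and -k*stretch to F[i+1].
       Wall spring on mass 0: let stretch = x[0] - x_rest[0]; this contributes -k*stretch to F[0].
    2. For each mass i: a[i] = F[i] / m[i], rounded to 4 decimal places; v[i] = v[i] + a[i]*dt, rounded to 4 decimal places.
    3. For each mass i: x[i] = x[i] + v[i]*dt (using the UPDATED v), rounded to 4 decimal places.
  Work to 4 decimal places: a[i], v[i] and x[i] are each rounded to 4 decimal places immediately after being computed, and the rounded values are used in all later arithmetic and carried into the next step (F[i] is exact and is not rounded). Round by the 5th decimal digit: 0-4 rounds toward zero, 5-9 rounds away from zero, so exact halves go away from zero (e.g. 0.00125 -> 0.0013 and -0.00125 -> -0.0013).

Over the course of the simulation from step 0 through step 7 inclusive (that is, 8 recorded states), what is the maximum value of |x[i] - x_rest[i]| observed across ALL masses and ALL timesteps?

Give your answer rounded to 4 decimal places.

Step 0: x=[5.0000 13.0000 17.0000] v=[0.0000 0.0000 0.0000]
Step 1: x=[5.1200 12.8400 17.0800] v=[1.2000 -1.6000 0.8000]
Step 2: x=[5.3440 12.5408 17.2304] v=[2.2400 -2.9920 1.5040]
Step 3: x=[5.6421 12.1413 17.4332] v=[2.9811 -3.9949 2.0282]
Step 4: x=[5.9745 11.6935 17.6643] v=[3.3239 -4.4778 2.3114]
Step 5: x=[6.2967 11.2558 17.8966] v=[3.2217 -4.3771 2.3231]
Step 6: x=[6.5654 10.8854 18.1033] v=[2.6867 -3.7044 2.0668]
Step 7: x=[6.7443 10.6309 18.2613] v=[1.7885 -2.5452 1.5796]
Max displacement = 1.3691

Answer: 1.3691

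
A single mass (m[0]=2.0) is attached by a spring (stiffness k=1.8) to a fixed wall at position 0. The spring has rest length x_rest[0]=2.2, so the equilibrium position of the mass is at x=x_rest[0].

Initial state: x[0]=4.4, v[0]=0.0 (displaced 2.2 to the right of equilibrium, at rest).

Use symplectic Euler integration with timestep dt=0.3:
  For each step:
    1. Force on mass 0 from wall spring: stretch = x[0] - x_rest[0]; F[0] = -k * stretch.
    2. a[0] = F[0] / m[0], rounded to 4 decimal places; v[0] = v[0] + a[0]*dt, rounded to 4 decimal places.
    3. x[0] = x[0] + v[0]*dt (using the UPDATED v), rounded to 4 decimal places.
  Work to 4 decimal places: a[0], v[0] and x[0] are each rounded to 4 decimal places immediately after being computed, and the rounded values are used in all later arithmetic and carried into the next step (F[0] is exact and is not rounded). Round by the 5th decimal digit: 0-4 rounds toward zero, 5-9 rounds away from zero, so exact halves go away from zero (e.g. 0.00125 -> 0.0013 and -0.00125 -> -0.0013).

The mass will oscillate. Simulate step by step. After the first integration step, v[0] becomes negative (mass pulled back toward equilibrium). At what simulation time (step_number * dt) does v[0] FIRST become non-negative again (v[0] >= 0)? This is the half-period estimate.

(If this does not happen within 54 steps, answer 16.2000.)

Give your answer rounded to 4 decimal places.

Step 0: x=[4.4000] v=[0.0000]
Step 1: x=[4.2218] v=[-0.5940]
Step 2: x=[3.8798] v=[-1.1399]
Step 3: x=[3.4018] v=[-1.5934]
Step 4: x=[2.8264] v=[-1.9179]
Step 5: x=[2.2003] v=[-2.0870]
Step 6: x=[1.5742] v=[-2.0871]
Step 7: x=[0.9988] v=[-1.9181]
Step 8: x=[0.5207] v=[-1.5938]
Step 9: x=[0.1786] v=[-1.1404]
Step 10: x=[0.0002] v=[-0.5946]
Step 11: x=[0.0000] v=[-0.0007]
Step 12: x=[0.1780] v=[0.5933]
First v>=0 after going negative at step 12, time=3.6000

Answer: 3.6000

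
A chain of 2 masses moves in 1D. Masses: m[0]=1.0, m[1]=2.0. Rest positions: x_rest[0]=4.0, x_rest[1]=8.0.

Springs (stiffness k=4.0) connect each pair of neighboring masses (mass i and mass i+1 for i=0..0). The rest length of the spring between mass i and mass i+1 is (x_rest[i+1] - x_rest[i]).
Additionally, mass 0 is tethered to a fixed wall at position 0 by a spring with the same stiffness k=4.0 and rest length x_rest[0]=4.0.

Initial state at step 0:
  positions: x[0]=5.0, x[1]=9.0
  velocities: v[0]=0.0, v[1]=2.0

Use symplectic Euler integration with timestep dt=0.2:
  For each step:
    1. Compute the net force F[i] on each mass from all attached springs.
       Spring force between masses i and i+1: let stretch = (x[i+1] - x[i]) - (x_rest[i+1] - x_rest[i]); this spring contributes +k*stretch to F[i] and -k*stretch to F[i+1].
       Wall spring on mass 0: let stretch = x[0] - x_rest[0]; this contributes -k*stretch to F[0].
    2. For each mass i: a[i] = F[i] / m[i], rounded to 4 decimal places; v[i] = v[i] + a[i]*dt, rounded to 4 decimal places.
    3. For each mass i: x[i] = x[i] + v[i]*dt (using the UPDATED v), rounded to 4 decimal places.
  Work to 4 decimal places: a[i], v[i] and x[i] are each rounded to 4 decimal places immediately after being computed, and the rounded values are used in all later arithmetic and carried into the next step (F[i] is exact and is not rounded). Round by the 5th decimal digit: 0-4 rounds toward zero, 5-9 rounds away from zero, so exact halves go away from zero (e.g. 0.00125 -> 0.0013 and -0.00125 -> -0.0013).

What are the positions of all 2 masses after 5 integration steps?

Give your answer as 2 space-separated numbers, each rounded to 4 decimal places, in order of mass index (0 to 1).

Step 0: x=[5.0000 9.0000] v=[0.0000 2.0000]
Step 1: x=[4.8400 9.4000] v=[-0.8000 2.0000]
Step 2: x=[4.6352 9.7552] v=[-1.0240 1.7760]
Step 3: x=[4.5080 10.0208] v=[-0.6362 1.3280]
Step 4: x=[4.5415 10.1654] v=[0.1676 0.7229]
Step 5: x=[4.7482 10.1801] v=[1.0335 0.0733]

Answer: 4.7482 10.1801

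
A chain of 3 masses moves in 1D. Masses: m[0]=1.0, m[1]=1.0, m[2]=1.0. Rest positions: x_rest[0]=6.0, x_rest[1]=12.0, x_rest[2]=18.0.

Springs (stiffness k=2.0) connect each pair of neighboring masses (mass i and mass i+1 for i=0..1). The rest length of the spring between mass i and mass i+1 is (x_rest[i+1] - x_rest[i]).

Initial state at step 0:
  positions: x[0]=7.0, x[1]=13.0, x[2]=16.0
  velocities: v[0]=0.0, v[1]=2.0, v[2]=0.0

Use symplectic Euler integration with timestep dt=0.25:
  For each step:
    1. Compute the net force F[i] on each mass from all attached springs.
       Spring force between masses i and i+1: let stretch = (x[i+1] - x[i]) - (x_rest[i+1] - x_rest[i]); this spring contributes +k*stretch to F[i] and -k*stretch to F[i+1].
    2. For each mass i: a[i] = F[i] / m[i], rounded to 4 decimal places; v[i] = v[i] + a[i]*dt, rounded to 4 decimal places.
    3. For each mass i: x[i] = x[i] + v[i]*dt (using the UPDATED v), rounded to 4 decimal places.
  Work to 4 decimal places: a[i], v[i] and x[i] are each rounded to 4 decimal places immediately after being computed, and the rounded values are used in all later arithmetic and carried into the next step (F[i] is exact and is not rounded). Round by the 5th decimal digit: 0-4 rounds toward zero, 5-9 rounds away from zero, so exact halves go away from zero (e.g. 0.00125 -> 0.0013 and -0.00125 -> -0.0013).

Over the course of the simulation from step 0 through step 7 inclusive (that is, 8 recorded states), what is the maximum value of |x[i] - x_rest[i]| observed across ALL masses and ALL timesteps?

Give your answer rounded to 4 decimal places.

Step 0: x=[7.0000 13.0000 16.0000] v=[0.0000 2.0000 0.0000]
Step 1: x=[7.0000 13.1250 16.3750] v=[0.0000 0.5000 1.5000]
Step 2: x=[7.0156 12.8906 17.0938] v=[0.0625 -0.9375 2.8750]
Step 3: x=[7.0156 12.4473 18.0372] v=[0.0000 -1.7734 3.7734]
Step 4: x=[6.9446 12.0237 19.0318] v=[-0.2842 -1.6943 3.9785]
Step 5: x=[6.7584 11.8413 19.9004] v=[-0.7447 -0.7298 3.4745]
Step 6: x=[6.4576 12.0309 20.5117] v=[-1.2033 0.7583 2.4450]
Step 7: x=[6.1034 12.5839 20.8129] v=[-1.4167 2.2121 1.2046]
Max displacement = 2.8129

Answer: 2.8129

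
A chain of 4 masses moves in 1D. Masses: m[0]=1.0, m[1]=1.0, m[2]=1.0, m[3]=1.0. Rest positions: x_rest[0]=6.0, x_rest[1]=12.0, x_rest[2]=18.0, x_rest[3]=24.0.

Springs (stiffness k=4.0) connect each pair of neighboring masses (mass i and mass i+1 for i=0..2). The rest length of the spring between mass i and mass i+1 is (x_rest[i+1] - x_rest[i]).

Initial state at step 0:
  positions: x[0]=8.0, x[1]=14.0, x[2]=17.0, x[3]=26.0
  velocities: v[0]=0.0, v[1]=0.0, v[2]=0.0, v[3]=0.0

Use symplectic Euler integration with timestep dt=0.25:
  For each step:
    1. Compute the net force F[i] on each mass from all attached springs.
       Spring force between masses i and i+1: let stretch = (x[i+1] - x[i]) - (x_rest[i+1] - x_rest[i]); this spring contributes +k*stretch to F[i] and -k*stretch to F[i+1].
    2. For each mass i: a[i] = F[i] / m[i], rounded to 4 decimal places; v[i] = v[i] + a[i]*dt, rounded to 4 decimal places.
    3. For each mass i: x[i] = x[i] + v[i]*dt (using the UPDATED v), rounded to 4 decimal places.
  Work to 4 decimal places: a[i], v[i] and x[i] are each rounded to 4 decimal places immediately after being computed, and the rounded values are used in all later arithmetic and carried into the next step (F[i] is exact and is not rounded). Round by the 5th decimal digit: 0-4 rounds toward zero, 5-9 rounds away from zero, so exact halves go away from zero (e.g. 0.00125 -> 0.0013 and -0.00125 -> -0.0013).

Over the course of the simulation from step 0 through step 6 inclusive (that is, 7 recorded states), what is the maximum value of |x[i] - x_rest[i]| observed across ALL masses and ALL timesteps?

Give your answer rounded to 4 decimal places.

Answer: 3.2656

Derivation:
Step 0: x=[8.0000 14.0000 17.0000 26.0000] v=[0.0000 0.0000 0.0000 0.0000]
Step 1: x=[8.0000 13.2500 18.5000 25.2500] v=[0.0000 -3.0000 6.0000 -3.0000]
Step 2: x=[7.8125 12.5000 20.3750 24.3125] v=[-0.7500 -3.0000 7.5000 -3.7500]
Step 3: x=[7.2969 12.5469 21.2656 23.8906] v=[-2.0625 0.1875 3.5625 -1.6875]
Step 4: x=[6.5938 13.4610 20.6328 24.3125] v=[-2.8125 3.6562 -2.5312 1.6875]
Step 5: x=[6.1075 14.4512 19.1270 25.3145] v=[-1.9453 3.9608 -6.0233 4.0078]
Step 6: x=[6.2071 14.5244 17.9991 26.2696] v=[0.3984 0.2929 -4.5116 3.8203]
Max displacement = 3.2656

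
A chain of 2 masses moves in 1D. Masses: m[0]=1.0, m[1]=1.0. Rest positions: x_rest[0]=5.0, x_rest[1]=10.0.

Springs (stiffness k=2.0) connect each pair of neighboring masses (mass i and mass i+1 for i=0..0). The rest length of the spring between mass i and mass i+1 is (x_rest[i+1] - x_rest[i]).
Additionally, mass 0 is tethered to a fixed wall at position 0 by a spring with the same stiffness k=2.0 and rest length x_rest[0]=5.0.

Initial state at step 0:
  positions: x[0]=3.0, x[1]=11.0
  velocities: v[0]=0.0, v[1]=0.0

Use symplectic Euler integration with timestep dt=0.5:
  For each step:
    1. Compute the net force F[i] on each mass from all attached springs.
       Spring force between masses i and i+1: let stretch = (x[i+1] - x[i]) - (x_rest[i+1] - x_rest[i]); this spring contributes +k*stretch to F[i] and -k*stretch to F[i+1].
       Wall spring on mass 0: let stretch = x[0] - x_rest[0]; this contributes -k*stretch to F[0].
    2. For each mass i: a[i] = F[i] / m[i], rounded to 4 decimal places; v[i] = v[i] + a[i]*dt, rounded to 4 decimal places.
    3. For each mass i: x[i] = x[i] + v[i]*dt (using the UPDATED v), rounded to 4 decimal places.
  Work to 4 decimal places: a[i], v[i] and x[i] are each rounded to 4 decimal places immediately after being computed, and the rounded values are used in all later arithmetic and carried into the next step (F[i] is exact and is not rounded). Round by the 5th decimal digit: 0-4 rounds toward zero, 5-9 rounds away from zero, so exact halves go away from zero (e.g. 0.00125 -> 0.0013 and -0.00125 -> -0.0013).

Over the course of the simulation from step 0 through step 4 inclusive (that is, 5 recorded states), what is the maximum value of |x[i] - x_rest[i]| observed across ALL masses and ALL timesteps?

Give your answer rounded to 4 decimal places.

Step 0: x=[3.0000 11.0000] v=[0.0000 0.0000]
Step 1: x=[5.5000 9.5000] v=[5.0000 -3.0000]
Step 2: x=[7.2500 8.5000] v=[3.5000 -2.0000]
Step 3: x=[6.0000 9.3750] v=[-2.5000 1.7500]
Step 4: x=[3.4375 11.0625] v=[-5.1250 3.3750]
Max displacement = 2.2500

Answer: 2.2500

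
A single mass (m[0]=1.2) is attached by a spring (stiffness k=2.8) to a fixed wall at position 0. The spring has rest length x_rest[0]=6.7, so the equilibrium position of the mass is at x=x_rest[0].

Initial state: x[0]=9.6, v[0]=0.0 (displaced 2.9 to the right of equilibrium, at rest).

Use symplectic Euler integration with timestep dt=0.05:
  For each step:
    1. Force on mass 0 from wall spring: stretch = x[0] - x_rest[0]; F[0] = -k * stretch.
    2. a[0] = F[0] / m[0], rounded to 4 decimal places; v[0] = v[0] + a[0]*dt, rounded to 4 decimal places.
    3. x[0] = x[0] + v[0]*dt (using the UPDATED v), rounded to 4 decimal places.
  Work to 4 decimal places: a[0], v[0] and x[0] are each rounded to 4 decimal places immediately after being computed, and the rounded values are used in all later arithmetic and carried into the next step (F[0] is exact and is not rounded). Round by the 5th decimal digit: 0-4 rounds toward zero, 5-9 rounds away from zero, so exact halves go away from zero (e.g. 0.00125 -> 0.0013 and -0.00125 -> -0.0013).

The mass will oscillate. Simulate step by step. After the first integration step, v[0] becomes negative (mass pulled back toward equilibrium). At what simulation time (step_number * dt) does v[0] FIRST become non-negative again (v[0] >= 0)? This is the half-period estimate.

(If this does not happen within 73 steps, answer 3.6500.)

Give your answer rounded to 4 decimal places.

Answer: 2.1000

Derivation:
Step 0: x=[9.6000] v=[0.0000]
Step 1: x=[9.5831] v=[-0.3383]
Step 2: x=[9.5494] v=[-0.6747]
Step 3: x=[9.4990] v=[-1.0071]
Step 4: x=[9.4323] v=[-1.3337]
Step 5: x=[9.3497] v=[-1.6525]
Step 6: x=[9.2516] v=[-1.9616]
Step 7: x=[9.1386] v=[-2.2593]
Step 8: x=[9.0114] v=[-2.5438]
Step 9: x=[8.8707] v=[-2.8135]
Step 10: x=[8.7174] v=[-3.0668]
Step 11: x=[8.5523] v=[-3.3022]
Step 12: x=[8.3764] v=[-3.5183]
Step 13: x=[8.1907] v=[-3.7139]
Step 14: x=[7.9963] v=[-3.8878]
Step 15: x=[7.7944] v=[-4.0390]
Step 16: x=[7.5861] v=[-4.1667]
Step 17: x=[7.3726] v=[-4.2701]
Step 18: x=[7.1552] v=[-4.3486]
Step 19: x=[6.9351] v=[-4.4017]
Step 20: x=[6.7136] v=[-4.4291]
Step 21: x=[6.4921] v=[-4.4307]
Step 22: x=[6.2718] v=[-4.4064]
Step 23: x=[6.0540] v=[-4.3564]
Step 24: x=[5.8400] v=[-4.2810]
Step 25: x=[5.6310] v=[-4.1807]
Step 26: x=[5.4282] v=[-4.0560]
Step 27: x=[5.2328] v=[-3.9076]
Step 28: x=[5.0460] v=[-3.7364]
Step 29: x=[4.8688] v=[-3.5434]
Step 30: x=[4.7023] v=[-3.3298]
Step 31: x=[4.5475] v=[-3.0967]
Step 32: x=[4.4052] v=[-2.8456]
Step 33: x=[4.2763] v=[-2.5779]
Step 34: x=[4.1615] v=[-2.2951]
Step 35: x=[4.0616] v=[-1.9989]
Step 36: x=[3.9770] v=[-1.6911]
Step 37: x=[3.9083] v=[-1.3734]
Step 38: x=[3.8559] v=[-1.0477]
Step 39: x=[3.8201] v=[-0.7159]
Step 40: x=[3.8011] v=[-0.3799]
Step 41: x=[3.7990] v=[-0.0417]
Step 42: x=[3.8138] v=[0.2968]
First v>=0 after going negative at step 42, time=2.1000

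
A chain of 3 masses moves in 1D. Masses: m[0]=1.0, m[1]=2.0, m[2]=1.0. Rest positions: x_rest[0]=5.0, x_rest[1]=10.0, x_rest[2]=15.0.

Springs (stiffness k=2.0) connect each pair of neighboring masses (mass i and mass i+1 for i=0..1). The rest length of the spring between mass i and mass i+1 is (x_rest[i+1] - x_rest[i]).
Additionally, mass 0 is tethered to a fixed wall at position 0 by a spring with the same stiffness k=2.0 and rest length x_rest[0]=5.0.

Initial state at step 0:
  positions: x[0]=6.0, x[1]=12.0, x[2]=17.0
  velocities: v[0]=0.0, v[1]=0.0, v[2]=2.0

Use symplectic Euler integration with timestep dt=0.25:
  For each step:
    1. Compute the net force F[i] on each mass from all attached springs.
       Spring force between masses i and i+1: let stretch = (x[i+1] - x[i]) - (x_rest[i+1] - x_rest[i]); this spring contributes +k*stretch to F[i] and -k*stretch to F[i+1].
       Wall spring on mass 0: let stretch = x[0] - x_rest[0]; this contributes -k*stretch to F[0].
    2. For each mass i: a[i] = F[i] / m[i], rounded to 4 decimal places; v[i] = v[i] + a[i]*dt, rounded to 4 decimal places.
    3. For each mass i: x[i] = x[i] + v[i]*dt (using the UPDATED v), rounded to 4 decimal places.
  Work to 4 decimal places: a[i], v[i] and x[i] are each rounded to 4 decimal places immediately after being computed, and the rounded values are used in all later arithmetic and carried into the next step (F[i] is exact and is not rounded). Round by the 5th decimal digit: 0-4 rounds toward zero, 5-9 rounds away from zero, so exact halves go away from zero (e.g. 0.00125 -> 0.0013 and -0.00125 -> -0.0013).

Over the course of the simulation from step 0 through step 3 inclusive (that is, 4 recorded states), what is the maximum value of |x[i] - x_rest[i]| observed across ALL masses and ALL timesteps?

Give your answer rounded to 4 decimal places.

Answer: 3.2247

Derivation:
Step 0: x=[6.0000 12.0000 17.0000] v=[0.0000 0.0000 2.0000]
Step 1: x=[6.0000 11.9375 17.5000] v=[0.0000 -0.2500 2.0000]
Step 2: x=[5.9922 11.8516 17.9297] v=[-0.0313 -0.3438 1.7188]
Step 3: x=[5.9678 11.7793 18.2247] v=[-0.0977 -0.2891 1.1798]
Max displacement = 3.2247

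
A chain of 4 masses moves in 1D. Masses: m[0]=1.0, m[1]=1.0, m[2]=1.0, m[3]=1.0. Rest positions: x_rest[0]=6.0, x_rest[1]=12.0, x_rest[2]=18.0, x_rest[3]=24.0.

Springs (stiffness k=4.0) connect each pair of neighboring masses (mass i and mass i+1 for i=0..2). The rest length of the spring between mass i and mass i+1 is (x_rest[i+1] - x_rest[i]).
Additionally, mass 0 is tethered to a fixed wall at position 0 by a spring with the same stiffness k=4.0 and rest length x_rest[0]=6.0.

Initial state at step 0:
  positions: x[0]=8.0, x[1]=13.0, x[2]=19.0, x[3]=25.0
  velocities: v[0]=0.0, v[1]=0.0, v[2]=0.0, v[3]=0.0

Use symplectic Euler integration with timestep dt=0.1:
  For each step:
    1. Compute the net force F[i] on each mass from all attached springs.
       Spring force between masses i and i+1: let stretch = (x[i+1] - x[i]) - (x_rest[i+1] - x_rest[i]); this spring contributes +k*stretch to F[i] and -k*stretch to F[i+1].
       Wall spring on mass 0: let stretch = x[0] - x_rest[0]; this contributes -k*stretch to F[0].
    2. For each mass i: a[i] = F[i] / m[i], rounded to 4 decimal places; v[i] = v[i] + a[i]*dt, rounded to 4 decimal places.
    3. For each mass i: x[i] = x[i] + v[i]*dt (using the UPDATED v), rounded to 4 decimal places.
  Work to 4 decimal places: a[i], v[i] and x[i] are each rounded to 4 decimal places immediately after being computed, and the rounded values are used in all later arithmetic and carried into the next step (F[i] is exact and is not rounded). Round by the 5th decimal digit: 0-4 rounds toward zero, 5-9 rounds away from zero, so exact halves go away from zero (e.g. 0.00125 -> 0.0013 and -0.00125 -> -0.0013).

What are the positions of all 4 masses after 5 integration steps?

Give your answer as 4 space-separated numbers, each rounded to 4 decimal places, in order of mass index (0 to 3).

Answer: 6.5592 13.3509 19.0443 25.0017

Derivation:
Step 0: x=[8.0000 13.0000 19.0000 25.0000] v=[0.0000 0.0000 0.0000 0.0000]
Step 1: x=[7.8800 13.0400 19.0000 25.0000] v=[-1.2000 0.4000 0.0000 0.0000]
Step 2: x=[7.6512 13.1120 19.0016 25.0000] v=[-2.2880 0.7200 0.0160 0.0000]
Step 3: x=[7.3348 13.2012 19.0076 25.0001] v=[-3.1642 0.8915 0.0595 0.0006]
Step 4: x=[6.9596 13.2880 19.0210 25.0005] v=[-3.7516 0.8675 0.1339 0.0036]
Step 5: x=[6.5592 13.3509 19.0443 25.0017] v=[-4.0041 0.6293 0.2325 0.0118]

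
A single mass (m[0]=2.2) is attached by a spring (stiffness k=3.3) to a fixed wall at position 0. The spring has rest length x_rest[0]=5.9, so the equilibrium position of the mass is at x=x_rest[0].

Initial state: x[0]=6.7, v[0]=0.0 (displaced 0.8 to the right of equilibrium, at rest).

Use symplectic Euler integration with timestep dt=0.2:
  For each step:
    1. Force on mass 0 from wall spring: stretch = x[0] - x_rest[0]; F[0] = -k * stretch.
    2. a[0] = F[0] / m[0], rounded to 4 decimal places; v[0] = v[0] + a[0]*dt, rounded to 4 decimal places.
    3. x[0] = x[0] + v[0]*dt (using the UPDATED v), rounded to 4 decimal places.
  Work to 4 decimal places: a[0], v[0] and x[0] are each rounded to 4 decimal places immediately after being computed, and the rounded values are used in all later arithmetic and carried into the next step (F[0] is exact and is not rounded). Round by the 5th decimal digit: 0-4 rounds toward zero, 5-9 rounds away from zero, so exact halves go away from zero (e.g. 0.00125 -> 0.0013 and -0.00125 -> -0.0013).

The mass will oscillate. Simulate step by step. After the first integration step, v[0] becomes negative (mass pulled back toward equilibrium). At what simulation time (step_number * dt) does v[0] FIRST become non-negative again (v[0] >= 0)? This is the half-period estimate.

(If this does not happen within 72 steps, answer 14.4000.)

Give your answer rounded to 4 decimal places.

Answer: 2.6000

Derivation:
Step 0: x=[6.7000] v=[0.0000]
Step 1: x=[6.6520] v=[-0.2400]
Step 2: x=[6.5589] v=[-0.4656]
Step 3: x=[6.4262] v=[-0.6633]
Step 4: x=[6.2620] v=[-0.8212]
Step 5: x=[6.0760] v=[-0.9298]
Step 6: x=[5.8795] v=[-0.9826]
Step 7: x=[5.6842] v=[-0.9764]
Step 8: x=[5.5019] v=[-0.9117]
Step 9: x=[5.3434] v=[-0.7923]
Step 10: x=[5.2183] v=[-0.6253]
Step 11: x=[5.1341] v=[-0.4208]
Step 12: x=[5.0959] v=[-0.1910]
Step 13: x=[5.1059] v=[0.0502]
First v>=0 after going negative at step 13, time=2.6000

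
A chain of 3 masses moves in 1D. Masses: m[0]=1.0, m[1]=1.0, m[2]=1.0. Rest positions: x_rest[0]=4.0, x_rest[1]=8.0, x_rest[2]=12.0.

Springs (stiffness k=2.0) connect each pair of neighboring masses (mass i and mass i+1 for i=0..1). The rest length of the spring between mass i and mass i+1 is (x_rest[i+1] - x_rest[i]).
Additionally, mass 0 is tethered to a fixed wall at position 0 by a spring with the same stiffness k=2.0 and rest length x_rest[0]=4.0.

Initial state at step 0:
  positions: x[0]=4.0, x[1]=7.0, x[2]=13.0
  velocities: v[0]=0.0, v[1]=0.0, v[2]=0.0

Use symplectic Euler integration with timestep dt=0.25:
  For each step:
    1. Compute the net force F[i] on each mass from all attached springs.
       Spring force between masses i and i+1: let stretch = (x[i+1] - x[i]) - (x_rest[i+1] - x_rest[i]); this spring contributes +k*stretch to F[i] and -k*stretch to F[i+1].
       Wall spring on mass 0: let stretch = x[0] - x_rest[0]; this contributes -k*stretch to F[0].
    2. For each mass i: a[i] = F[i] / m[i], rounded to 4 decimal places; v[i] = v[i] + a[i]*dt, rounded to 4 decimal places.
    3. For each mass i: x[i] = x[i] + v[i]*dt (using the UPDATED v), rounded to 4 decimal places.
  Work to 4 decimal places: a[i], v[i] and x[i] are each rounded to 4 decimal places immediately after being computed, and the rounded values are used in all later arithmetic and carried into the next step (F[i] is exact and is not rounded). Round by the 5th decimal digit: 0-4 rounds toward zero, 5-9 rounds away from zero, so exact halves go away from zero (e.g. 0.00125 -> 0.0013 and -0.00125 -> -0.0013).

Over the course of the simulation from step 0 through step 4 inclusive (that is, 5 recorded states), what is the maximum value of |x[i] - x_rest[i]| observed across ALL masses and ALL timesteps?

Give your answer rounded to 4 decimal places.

Answer: 1.0017

Derivation:
Step 0: x=[4.0000 7.0000 13.0000] v=[0.0000 0.0000 0.0000]
Step 1: x=[3.8750 7.3750 12.7500] v=[-0.5000 1.5000 -1.0000]
Step 2: x=[3.7031 7.9844 12.3281] v=[-0.6875 2.4375 -1.6875]
Step 3: x=[3.6035 8.6016 11.8633] v=[-0.3984 2.4687 -1.8594]
Step 4: x=[3.6782 9.0017 11.4907] v=[0.2989 1.6005 -1.4903]
Max displacement = 1.0017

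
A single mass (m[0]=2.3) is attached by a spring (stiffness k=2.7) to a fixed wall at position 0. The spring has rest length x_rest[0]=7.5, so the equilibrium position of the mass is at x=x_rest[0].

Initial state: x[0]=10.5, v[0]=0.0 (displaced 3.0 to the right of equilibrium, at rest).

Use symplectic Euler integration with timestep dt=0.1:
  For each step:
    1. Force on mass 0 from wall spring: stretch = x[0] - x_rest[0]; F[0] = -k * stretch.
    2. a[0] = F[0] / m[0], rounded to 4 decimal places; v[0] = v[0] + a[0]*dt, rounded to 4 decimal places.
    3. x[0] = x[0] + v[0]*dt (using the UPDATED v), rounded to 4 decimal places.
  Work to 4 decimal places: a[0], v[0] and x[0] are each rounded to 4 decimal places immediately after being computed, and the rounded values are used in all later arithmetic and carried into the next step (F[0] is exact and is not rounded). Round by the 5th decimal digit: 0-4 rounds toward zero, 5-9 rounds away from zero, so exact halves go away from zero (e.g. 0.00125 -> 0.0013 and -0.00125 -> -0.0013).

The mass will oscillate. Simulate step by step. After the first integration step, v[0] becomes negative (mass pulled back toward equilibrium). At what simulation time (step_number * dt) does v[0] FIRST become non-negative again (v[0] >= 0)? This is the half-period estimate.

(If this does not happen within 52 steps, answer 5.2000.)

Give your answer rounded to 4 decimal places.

Step 0: x=[10.5000] v=[0.0000]
Step 1: x=[10.4648] v=[-0.3522]
Step 2: x=[10.3948] v=[-0.7002]
Step 3: x=[10.2908] v=[-1.0400]
Step 4: x=[10.1540] v=[-1.3676]
Step 5: x=[9.9861] v=[-1.6792]
Step 6: x=[9.7890] v=[-1.9711]
Step 7: x=[9.5650] v=[-2.2398]
Step 8: x=[9.3168] v=[-2.4822]
Step 9: x=[9.0473] v=[-2.6955]
Step 10: x=[8.7596] v=[-2.8771]
Step 11: x=[8.4571] v=[-3.0250]
Step 12: x=[8.1434] v=[-3.1374]
Step 13: x=[7.8221] v=[-3.2129]
Step 14: x=[7.4970] v=[-3.2507]
Step 15: x=[7.1720] v=[-3.2504]
Step 16: x=[6.8508] v=[-3.2119]
Step 17: x=[6.5372] v=[-3.1357]
Step 18: x=[6.2349] v=[-3.0227]
Step 19: x=[5.9475] v=[-2.8742]
Step 20: x=[5.6783] v=[-2.6920]
Step 21: x=[5.4305] v=[-2.4782]
Step 22: x=[5.2070] v=[-2.2353]
Step 23: x=[5.0104] v=[-1.9661]
Step 24: x=[4.8430] v=[-1.6738]
Step 25: x=[4.7068] v=[-1.3619]
Step 26: x=[4.6034] v=[-1.0340]
Step 27: x=[4.5340] v=[-0.6940]
Step 28: x=[4.4994] v=[-0.3458]
Step 29: x=[4.5000] v=[0.0064]
First v>=0 after going negative at step 29, time=2.9000

Answer: 2.9000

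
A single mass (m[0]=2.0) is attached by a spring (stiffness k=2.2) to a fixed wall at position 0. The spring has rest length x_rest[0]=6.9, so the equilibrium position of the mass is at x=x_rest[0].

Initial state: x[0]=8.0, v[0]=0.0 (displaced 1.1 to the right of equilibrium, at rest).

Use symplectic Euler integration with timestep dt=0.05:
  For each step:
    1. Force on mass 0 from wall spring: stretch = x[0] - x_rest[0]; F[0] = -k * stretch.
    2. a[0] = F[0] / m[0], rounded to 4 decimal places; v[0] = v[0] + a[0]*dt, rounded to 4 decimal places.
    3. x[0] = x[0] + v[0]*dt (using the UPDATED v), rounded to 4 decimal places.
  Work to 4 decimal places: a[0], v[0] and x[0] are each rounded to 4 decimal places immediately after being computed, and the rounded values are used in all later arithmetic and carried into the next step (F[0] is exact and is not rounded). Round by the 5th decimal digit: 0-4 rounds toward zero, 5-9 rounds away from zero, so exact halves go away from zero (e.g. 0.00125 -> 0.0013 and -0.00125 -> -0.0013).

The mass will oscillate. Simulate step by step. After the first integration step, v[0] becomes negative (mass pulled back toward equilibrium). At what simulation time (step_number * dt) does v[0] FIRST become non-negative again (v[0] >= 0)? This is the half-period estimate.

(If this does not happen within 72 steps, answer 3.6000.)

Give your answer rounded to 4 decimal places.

Step 0: x=[8.0000] v=[0.0000]
Step 1: x=[7.9970] v=[-0.0605]
Step 2: x=[7.9910] v=[-0.1208]
Step 3: x=[7.9820] v=[-0.1808]
Step 4: x=[7.9700] v=[-0.2403]
Step 5: x=[7.9550] v=[-0.2992]
Step 6: x=[7.9371] v=[-0.3572]
Step 7: x=[7.9164] v=[-0.4142]
Step 8: x=[7.8929] v=[-0.4701]
Step 9: x=[7.8667] v=[-0.5247]
Step 10: x=[7.8378] v=[-0.5779]
Step 11: x=[7.8063] v=[-0.6295]
Step 12: x=[7.7723] v=[-0.6793]
Step 13: x=[7.7359] v=[-0.7273]
Step 14: x=[7.6972] v=[-0.7733]
Step 15: x=[7.6563] v=[-0.8171]
Step 16: x=[7.6134] v=[-0.8587]
Step 17: x=[7.5685] v=[-0.8979]
Step 18: x=[7.5218] v=[-0.9347]
Step 19: x=[7.4734] v=[-0.9689]
Step 20: x=[7.4234] v=[-1.0004]
Step 21: x=[7.3719] v=[-1.0292]
Step 22: x=[7.3191] v=[-1.0552]
Step 23: x=[7.2652] v=[-1.0783]
Step 24: x=[7.2103] v=[-1.0984]
Step 25: x=[7.1545] v=[-1.1155]
Step 26: x=[7.0980] v=[-1.1295]
Step 27: x=[7.0410] v=[-1.1404]
Step 28: x=[6.9836] v=[-1.1482]
Step 29: x=[6.9260] v=[-1.1528]
Step 30: x=[6.8683] v=[-1.1542]
Step 31: x=[6.8107] v=[-1.1525]
Step 32: x=[6.7533] v=[-1.1476]
Step 33: x=[6.6963] v=[-1.1395]
Step 34: x=[6.6399] v=[-1.1283]
Step 35: x=[6.5842] v=[-1.1140]
Step 36: x=[6.5294] v=[-1.0966]
Step 37: x=[6.4756] v=[-1.0762]
Step 38: x=[6.4230] v=[-1.0529]
Step 39: x=[6.3717] v=[-1.0267]
Step 40: x=[6.3218] v=[-0.9976]
Step 41: x=[6.2735] v=[-0.9658]
Step 42: x=[6.2269] v=[-0.9313]
Step 43: x=[6.1822] v=[-0.8943]
Step 44: x=[6.1395] v=[-0.8548]
Step 45: x=[6.0989] v=[-0.8130]
Step 46: x=[6.0605] v=[-0.7689]
Step 47: x=[6.0244] v=[-0.7227]
Step 48: x=[5.9907] v=[-0.6745]
Step 49: x=[5.9595] v=[-0.6245]
Step 50: x=[5.9309] v=[-0.5728]
Step 51: x=[5.9049] v=[-0.5195]
Step 52: x=[5.8817] v=[-0.4648]
Step 53: x=[5.8613] v=[-0.4088]
Step 54: x=[5.8437] v=[-0.3517]
Step 55: x=[5.8290] v=[-0.2936]
Step 56: x=[5.8173] v=[-0.2347]
Step 57: x=[5.8085] v=[-0.1752]
Step 58: x=[5.8027] v=[-0.1152]
Step 59: x=[5.8000] v=[-0.0549]
Step 60: x=[5.8003] v=[0.0056]
First v>=0 after going negative at step 60, time=3.0000

Answer: 3.0000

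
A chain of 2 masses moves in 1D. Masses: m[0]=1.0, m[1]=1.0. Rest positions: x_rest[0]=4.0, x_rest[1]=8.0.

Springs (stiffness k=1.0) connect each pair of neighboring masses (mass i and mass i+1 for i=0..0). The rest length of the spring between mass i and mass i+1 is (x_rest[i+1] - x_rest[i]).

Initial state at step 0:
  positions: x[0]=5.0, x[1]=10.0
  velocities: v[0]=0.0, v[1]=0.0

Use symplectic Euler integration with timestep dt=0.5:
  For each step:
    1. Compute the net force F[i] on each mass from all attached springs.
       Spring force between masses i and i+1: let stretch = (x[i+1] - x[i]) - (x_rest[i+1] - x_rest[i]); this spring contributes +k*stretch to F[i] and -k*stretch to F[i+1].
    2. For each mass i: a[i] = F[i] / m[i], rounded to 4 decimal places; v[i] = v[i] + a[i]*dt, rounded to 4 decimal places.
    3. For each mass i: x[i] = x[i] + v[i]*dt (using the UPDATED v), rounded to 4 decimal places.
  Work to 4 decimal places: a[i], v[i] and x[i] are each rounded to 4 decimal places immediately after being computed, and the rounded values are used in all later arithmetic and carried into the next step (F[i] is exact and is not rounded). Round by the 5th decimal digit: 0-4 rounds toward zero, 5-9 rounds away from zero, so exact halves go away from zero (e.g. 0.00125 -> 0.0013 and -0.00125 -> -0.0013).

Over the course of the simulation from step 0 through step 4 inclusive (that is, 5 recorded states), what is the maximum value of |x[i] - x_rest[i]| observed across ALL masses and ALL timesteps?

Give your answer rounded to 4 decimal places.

Step 0: x=[5.0000 10.0000] v=[0.0000 0.0000]
Step 1: x=[5.2500 9.7500] v=[0.5000 -0.5000]
Step 2: x=[5.6250 9.3750] v=[0.7500 -0.7500]
Step 3: x=[5.9375 9.0625] v=[0.6250 -0.6250]
Step 4: x=[6.0313 8.9688] v=[0.1875 -0.1875]
Max displacement = 2.0313

Answer: 2.0313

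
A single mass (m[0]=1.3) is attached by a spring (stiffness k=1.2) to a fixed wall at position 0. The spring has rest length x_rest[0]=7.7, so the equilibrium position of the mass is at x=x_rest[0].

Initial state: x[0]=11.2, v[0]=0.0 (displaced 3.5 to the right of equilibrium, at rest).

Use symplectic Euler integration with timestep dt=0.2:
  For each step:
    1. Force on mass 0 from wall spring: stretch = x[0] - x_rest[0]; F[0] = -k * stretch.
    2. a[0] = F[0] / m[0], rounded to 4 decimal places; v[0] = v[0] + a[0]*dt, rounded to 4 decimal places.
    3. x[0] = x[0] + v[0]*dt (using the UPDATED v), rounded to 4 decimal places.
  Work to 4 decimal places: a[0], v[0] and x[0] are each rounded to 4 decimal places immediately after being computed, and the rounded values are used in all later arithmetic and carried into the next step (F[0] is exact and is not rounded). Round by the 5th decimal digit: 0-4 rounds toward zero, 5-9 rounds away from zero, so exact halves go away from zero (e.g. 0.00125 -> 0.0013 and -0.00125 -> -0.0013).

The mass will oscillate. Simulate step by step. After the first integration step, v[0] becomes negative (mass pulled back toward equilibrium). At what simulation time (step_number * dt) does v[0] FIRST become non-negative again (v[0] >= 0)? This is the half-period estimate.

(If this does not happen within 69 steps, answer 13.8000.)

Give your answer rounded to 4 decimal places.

Step 0: x=[11.2000] v=[0.0000]
Step 1: x=[11.0708] v=[-0.6462]
Step 2: x=[10.8171] v=[-1.2685]
Step 3: x=[10.4483] v=[-1.8440]
Step 4: x=[9.9780] v=[-2.3514]
Step 5: x=[9.4236] v=[-2.7720]
Step 6: x=[8.8056] v=[-3.0902]
Step 7: x=[8.1467] v=[-3.2943]
Step 8: x=[7.4713] v=[-3.3768]
Step 9: x=[6.8044] v=[-3.3346]
Step 10: x=[6.1705] v=[-3.1693]
Step 11: x=[5.5931] v=[-2.8869]
Step 12: x=[5.0935] v=[-2.4979]
Step 13: x=[4.6902] v=[-2.0167]
Step 14: x=[4.3980] v=[-1.4610]
Step 15: x=[4.2277] v=[-0.8514]
Step 16: x=[4.1856] v=[-0.2104]
Step 17: x=[4.2733] v=[0.4384]
First v>=0 after going negative at step 17, time=3.4000

Answer: 3.4000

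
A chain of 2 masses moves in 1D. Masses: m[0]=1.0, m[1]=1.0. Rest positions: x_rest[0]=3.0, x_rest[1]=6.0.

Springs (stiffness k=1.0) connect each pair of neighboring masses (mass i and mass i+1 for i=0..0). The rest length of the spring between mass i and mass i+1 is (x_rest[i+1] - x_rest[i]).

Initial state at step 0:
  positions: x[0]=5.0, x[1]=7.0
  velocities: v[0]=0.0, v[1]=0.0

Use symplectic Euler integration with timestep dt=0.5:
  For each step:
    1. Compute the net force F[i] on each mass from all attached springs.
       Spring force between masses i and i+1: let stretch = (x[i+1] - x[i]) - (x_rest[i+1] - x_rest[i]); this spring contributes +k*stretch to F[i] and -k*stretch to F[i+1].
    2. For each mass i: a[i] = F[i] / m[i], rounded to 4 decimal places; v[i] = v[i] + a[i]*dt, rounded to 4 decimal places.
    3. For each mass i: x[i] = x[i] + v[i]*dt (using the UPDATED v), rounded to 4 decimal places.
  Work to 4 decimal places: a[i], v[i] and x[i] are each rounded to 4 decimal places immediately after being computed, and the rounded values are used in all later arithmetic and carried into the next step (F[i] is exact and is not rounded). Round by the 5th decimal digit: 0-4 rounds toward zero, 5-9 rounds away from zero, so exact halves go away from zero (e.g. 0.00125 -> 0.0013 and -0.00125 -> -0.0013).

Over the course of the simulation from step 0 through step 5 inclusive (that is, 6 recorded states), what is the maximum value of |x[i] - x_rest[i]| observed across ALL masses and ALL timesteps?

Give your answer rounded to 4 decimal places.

Answer: 2.0313

Derivation:
Step 0: x=[5.0000 7.0000] v=[0.0000 0.0000]
Step 1: x=[4.7500 7.2500] v=[-0.5000 0.5000]
Step 2: x=[4.3750 7.6250] v=[-0.7500 0.7500]
Step 3: x=[4.0625 7.9375] v=[-0.6250 0.6250]
Step 4: x=[3.9688 8.0313] v=[-0.1875 0.1875]
Step 5: x=[4.1407 7.8594] v=[0.3438 -0.3438]
Max displacement = 2.0313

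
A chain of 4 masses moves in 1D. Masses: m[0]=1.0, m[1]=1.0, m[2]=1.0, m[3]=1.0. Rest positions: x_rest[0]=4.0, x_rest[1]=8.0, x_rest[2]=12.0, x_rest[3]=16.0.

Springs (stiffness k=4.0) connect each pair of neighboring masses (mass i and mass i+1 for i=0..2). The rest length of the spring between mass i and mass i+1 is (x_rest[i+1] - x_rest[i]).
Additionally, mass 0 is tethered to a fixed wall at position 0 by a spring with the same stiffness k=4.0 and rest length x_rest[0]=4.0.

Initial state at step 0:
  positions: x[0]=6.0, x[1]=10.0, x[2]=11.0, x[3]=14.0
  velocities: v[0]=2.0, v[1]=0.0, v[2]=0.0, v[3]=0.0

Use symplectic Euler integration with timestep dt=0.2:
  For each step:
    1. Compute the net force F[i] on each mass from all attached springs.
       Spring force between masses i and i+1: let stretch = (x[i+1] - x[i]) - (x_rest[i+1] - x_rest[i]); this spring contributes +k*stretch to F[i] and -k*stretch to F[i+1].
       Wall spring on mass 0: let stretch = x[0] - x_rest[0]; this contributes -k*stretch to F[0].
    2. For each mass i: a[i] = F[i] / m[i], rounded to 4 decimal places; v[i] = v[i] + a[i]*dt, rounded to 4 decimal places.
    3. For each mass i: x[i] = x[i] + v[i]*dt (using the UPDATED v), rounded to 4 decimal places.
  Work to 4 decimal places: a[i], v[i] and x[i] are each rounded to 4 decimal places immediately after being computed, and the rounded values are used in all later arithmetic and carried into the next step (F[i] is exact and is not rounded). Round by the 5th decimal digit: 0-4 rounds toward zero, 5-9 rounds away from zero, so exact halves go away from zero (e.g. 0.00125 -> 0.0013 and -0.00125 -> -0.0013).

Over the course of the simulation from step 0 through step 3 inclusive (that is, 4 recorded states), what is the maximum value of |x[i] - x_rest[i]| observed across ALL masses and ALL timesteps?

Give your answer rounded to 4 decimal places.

Step 0: x=[6.0000 10.0000 11.0000 14.0000] v=[2.0000 0.0000 0.0000 0.0000]
Step 1: x=[6.0800 9.5200 11.3200 14.1600] v=[0.4000 -2.4000 1.6000 0.8000]
Step 2: x=[5.7376 8.7776 11.8064 14.5056] v=[-1.7120 -3.7120 2.4320 1.7280]
Step 3: x=[4.9636 8.0334 12.2401 15.0593] v=[-3.8701 -3.7210 2.1683 2.7686]
Max displacement = 2.0800

Answer: 2.0800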